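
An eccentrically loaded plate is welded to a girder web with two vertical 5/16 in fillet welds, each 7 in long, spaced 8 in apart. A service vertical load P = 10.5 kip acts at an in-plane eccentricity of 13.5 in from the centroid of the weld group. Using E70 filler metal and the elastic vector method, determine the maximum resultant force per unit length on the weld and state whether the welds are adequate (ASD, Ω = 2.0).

E70XX → F_EXX = 70 ksi.
Total weld length L_w = 14 in. Treat welds as unit-width lines.
Polar moment about centroid: J = 2[d³/12 + d(b/2)²] = 2[7³/12 + 7×4²] = 281.2 in³.
Direct shear f_v = P/L_w = 10.5 / 14 = 0.75 kip/in (vertical).
Torsion M = P·e = 10.5 × 13.5 = 141.75 kip·in.
Critical point at (x, y) = (4, 3.5) from centroid. f_tx = M·y/J = 1.765 kip/in; f_ty = M·x/J = 2.017 kip/in.
Resultant f_max = √[f_tx² + (f_v + f_ty)²] = √[1.765² + (0.75 + 2.017)²] = 3.281 kip/in.
Capacity per unit length: r_n/Ω = (1/2.0) × 0.6 × 70 × (0.707 × 0.3125) = 4.64 kip/in.
3.281 ≤ 4.64 → adequate.

f_max ≈ 3.28 kip/in; adequate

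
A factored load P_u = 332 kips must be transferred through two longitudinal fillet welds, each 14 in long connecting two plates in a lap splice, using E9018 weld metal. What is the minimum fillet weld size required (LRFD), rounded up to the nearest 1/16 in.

E90XX → F_EXX = 90 ksi.
Total weld length L = 28 in.
Required throat t_e = P_u / (φ × 0.6 F_EXX × L) = 332 / (0.75 × 0.6 × 90 × 28) = 0.2928 in.
Required leg w = t_e / 0.707 = 0.4141 in → use 7/16 in.

w = 7/16 in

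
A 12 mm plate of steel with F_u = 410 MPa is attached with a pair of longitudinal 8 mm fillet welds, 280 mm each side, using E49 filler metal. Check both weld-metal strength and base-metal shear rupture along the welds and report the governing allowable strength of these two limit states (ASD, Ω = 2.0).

E49XX → F_EXX = 490 MPa.
t_e = 0.707 × 8 = 5.656 mm; L = 560 mm.
Weld metal: R_n/Ω = (1/2.0) × 0.6 × 490 × 5.656 × 560 × 10⁻³ = 465.6 kN.
Base metal (shear rupture): R_n/Ω = (1/2.0) × 0.6 × 410 × 12 × 560 × 10⁻³ = 826.6 kN.
Governing: weld metal.

R_n/Ω ≈ 466 kN (weld metal governs)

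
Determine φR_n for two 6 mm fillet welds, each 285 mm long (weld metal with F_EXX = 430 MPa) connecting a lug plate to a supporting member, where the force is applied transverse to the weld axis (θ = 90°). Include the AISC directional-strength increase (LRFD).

φR_n ≈ 702 kN

t_e = 0.707 × 6 = 4.242 mm; A_we = 4.242 × 570 = 2418 mm².
Directional factor: 1.0 + 0.5 sin^1.5(90°) = 1.5.
F_nw = 0.6 × 430 × 1.5 = 387 MPa.
φR_n = 0.75 × 387 × 2418 × 10⁻³ = 701.8 kN.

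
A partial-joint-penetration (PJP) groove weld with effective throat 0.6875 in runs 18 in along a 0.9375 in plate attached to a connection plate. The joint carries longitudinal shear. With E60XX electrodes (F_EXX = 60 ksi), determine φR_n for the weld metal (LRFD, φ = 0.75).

φR_n ≈ 334 kip

Effective throat (given) t_e = 0.6875 in.
A_we = 0.6875 × 18 = 12.38 in².
F_nw = 0.6 F_EXX = 36 ksi.
φR_n = 0.75 × 36 × 12.38 = 334.1 kip.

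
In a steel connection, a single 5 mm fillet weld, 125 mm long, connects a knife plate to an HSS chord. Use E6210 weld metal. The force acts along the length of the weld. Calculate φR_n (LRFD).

φR_n ≈ 123 kN

E62XX → F_EXX = 620 MPa.
Effective throat t_e = 0.707 × 5 = 3.535 mm.
Total length L = 125 mm; A_we = 3.535 × 125 = 441.9 mm².
F_nw = 0.6 F_EXX = 0.6 × 620 = 372 MPa.
φR_n = 0.75 × 372 × 441.9 × 10⁻³ = 123.3 kN.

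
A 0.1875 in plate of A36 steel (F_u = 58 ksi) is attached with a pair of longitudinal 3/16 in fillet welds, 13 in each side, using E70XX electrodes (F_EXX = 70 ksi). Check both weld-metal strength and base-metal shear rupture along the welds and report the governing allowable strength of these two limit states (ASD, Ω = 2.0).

t_e = 0.707 × 0.1875 = 0.1326 in; L = 26 in.
Weld metal: R_n/Ω = (1/2.0) × 0.6 × 70 × 0.1326 × 26 = 72.38 kip.
Base metal (shear rupture): R_n/Ω = (1/2.0) × 0.6 × 58 × 0.1875 × 26 = 84.82 kip.
Governing: weld metal.

R_n/Ω ≈ 72.4 kip (weld metal governs)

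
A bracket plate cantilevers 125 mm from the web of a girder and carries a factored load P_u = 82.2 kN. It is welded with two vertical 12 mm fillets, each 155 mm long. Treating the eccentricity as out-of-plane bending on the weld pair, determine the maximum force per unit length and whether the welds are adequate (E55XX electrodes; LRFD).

f_max ≈ 1310 N/mm; adequate

E55XX → F_EXX = 550 MPa.
L_w = 2 × 155 = 310 mm; section modulus (unit throat) S = 2 × L²/6 = 8008 mm².
Direct shear f_v = P/L_w = 82.2×10³/310 = 265.2 N/mm.
Moment M = P × e = 82.2×10³ × 125 = 10275000 N·mm; bending f_b = M/S = 1283 N/mm.
f_max = √(f_v² + f_b²) = √(265.2² + 1283²) = 1310 N/mm.
φr_n = 0.75 × 0.6 × 550 × (0.707 × 12) = 2100 N/mm → adequate.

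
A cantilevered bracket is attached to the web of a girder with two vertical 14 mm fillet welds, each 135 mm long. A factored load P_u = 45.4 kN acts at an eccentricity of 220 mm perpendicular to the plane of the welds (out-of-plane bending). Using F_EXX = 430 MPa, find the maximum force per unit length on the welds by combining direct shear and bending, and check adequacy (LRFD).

L_w = 2 × 135 = 270 mm; section modulus (unit throat) S = 2 × L²/6 = 6075 mm².
Direct shear f_v = P/L_w = 45.4×10³/270 = 168.1 N/mm.
Moment M = P × e = 45.4×10³ × 220 = 9988000 N·mm; bending f_b = M/S = 1644 N/mm.
f_max = √(f_v² + f_b²) = √(168.1² + 1644²) = 1653 N/mm.
φr_n = 0.75 × 0.6 × 430 × (0.707 × 14) = 1915 N/mm → adequate.

f_max ≈ 1650 N/mm; adequate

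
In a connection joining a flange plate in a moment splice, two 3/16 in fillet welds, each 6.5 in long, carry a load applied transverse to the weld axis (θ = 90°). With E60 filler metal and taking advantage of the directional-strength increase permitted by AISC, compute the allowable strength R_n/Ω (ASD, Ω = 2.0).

R_n/Ω ≈ 46.5 kip

E60XX → F_EXX = 60 ksi.
t_e = 0.707 × 0.1875 = 0.1326 in; A_we = 0.1326 × 13 = 1.723 in².
Directional factor: 1.0 + 0.5 sin^1.5(90°) = 1.5.
F_nw = 0.6 × 60 × 1.5 = 54 ksi.
R_n/Ω = (54 × 1.723) / 2.0 = 46.53 kip.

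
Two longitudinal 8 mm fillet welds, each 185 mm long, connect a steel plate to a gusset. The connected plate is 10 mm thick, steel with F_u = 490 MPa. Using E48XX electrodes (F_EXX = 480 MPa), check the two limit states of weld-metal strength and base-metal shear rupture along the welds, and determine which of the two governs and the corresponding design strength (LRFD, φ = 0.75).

φR_n ≈ 452 kN (weld metal governs)

t_e = 0.707 × 8 = 5.656 mm; L = 370 mm.
Weld metal: φR_n = 0.75 × 0.6 × 480 × 5.656 × 370 × 10⁻³ = 452 kN.
Base metal (shear rupture): φR_n = 0.75 × 0.6 × 490 × 10 × 370 × 10⁻³ = 815.8 kN.
Governing: weld metal.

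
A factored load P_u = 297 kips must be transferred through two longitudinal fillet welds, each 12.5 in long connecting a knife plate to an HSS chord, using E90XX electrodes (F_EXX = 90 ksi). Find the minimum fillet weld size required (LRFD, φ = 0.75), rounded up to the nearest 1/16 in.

w = 7/16 in

Total weld length L = 25 in.
Required throat t_e = P_u / (φ × 0.6 F_EXX × L) = 297 / (0.75 × 0.6 × 90 × 25) = 0.2933 in.
Required leg w = t_e / 0.707 = 0.4149 in → use 7/16 in.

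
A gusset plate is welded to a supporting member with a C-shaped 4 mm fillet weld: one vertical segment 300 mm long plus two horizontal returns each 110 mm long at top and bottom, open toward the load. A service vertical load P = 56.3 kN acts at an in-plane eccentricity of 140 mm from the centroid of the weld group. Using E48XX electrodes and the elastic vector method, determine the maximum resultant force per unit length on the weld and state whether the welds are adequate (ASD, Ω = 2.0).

f_max ≈ 248 N/mm; adequate

E48XX → F_EXX = 480 MPa.
Total weld length L_w = 520 mm. Treat welds as unit-width lines.
Centroid: x̄ = 2×110×55 / 520 = 23.27 mm from the vertical weld.
Polar moment about centroid: J = I_x + I_y = [300³/12 + 2×110×150²] + [300×23.27² + 2(110³/12 + 110×31.73²)] = 7806000 mm³.
Direct shear f_v = P/L_w = 56.3×10³ / 520 = 108.3 N/mm (vertical).
Torsion M = P·e = 56.3×10³ × 140 = 7882000 N·mm.
Critical point at (x, y) = (86.73, 150) from centroid. f_tx = M·y/J = 151.5 N/mm; f_ty = M·x/J = 87.58 N/mm.
Resultant f_max = √[f_tx² + (f_v + f_ty)²] = √[151.5² + (108.3 + 87.58)²] = 247.6 N/mm.
Capacity per unit length: r_n/Ω = (1/2.0) × 0.6 × 480 × (0.707 × 4) = 407.2 N/mm.
247.6 ≤ 407.2 → adequate.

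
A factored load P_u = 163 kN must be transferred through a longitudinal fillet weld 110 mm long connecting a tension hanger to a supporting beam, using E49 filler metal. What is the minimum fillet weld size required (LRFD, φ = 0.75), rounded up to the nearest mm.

E49XX → F_EXX = 490 MPa.
Total weld length L = 110 mm.
Required throat t_e = P_u / (φ × 0.6 F_EXX × L) = 163 / (0.75 × 0.6 × 490 × 110 × 10⁻³) = 6.72 mm.
Required leg w = t_e / 0.707 = 9.505 mm → use 10 mm.

w = 10 mm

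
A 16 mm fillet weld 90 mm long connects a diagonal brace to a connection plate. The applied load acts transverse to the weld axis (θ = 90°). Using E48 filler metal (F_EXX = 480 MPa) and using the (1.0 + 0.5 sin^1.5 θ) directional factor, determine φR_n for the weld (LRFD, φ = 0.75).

t_e = 0.707 × 16 = 11.31 mm; A_we = 11.31 × 90 = 1018 mm².
Directional factor: 1.0 + 0.5 sin^1.5(90°) = 1.5.
F_nw = 0.6 × 480 × 1.5 = 432 MPa.
φR_n = 0.75 × 432 × 1018 × 10⁻³ = 329.9 kN.

φR_n ≈ 330 kN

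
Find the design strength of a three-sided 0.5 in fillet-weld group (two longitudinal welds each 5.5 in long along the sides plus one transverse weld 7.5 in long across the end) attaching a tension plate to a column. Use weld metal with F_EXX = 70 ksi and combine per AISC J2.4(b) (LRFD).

φR_n ≈ 229 kip

t_e = 0.707 × 0.5 = 0.3535 in.
R_nwl = 0.6 × 70 × 0.3535 × 11 = 163.3 kip (longitudinal, 2 welds).
R_nwt = 0.6 × 70 × 0.3535 × 7.5 = 111.4 kip (transverse, base value).
(i) R_nwl + R_nwt = 274.7 kip; (ii) 0.85 R_nwl + 1.5 R_nwt = 305.8 kip.
R_n = max = 305.8 kip [governs: (ii)]; φR_n = 229.4 kip.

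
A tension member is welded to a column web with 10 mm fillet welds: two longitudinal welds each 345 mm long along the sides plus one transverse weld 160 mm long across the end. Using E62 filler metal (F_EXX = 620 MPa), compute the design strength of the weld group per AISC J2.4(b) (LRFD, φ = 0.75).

φR_n ≈ 1680 kN

t_e = 0.707 × 10 = 7.07 mm.
R_nwl = 0.6 × 620 × 7.07 × 690 × 10⁻³ = 1815 kN (longitudinal, 2 welds).
R_nwt = 0.6 × 620 × 7.07 × 160 × 10⁻³ = 420.8 kN (transverse, base value).
(i) R_nwl + R_nwt = 2236 kN; (ii) 0.85 R_nwl + 1.5 R_nwt = 2174 kN.
R_n = max = 2236 kN [governs: (i)]; φR_n = 1677 kN.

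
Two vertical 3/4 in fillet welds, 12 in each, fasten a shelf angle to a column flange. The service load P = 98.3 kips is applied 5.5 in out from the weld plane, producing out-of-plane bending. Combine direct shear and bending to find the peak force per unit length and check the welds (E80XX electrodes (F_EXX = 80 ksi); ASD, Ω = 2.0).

f_max ≈ 12 kip/in; adequate

L_w = 2 × 12 = 24 in; section modulus (unit throat) S = 2 × L²/6 = 48 in².
Direct shear f_v = P/L_w = 98.3/24 = 4.096 kip/in.
Moment M = P × e = 98.3 × 5.5 = 540.65 kip·in; bending f_b = M/S = 11.26 kip/in.
f_max = √(f_v² + f_b²) = √(4.096² + 11.26²) = 11.99 kip/in.
r_n/Ω = (1/2.0) × 0.6 × 80 × (0.707 × 0.75) = 12.73 kip/in → adequate.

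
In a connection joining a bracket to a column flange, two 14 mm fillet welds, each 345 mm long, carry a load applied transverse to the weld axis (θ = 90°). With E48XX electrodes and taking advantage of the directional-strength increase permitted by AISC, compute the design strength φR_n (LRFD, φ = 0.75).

φR_n ≈ 2210 kN

E48XX → F_EXX = 480 MPa.
t_e = 0.707 × 14 = 9.898 mm; A_we = 9.898 × 690 = 6830 mm².
Directional factor: 1.0 + 0.5 sin^1.5(90°) = 1.5.
F_nw = 0.6 × 480 × 1.5 = 432 MPa.
φR_n = 0.75 × 432 × 6830 × 10⁻³ = 2213 kN.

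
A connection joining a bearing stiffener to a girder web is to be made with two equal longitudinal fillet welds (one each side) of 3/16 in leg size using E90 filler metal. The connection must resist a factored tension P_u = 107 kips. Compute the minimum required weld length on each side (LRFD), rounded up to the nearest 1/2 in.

E90XX → F_EXX = 90 ksi.
Throat t_e = 0.707 × 0.1875 = 0.1326 in.
φr_n = 0.75 × 0.6 × 90 × 0.1326 = 5.369 kips/in.
L_req = P_u / φr_n = 107 / 5.369 = 19.93 in total.
Per side: 19.93 / 2 = 9.965 in.
Round up → use L = 10 in on each side.

L = 10 in on each side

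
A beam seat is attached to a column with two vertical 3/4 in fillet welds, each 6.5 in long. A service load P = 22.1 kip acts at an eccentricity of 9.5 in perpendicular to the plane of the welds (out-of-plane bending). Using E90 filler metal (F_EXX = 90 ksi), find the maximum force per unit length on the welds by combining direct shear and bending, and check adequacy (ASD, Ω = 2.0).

L_w = 2 × 6.5 = 13 in; section modulus (unit throat) S = 2 × L²/6 = 14.08 in².
Direct shear f_v = P/L_w = 22.1/13 = 1.7 kip/in.
Moment M = P × e = 22.1 × 9.5 = 209.95 kip·in; bending f_b = M/S = 14.91 kip/in.
f_max = √(f_v² + f_b²) = √(1.7² + 14.91²) = 15 kip/in.
r_n/Ω = (1/2.0) × 0.6 × 90 × (0.707 × 0.75) = 14.32 kip/in → NOT adequate.

f_max ≈ 15 kip/in; NOT adequate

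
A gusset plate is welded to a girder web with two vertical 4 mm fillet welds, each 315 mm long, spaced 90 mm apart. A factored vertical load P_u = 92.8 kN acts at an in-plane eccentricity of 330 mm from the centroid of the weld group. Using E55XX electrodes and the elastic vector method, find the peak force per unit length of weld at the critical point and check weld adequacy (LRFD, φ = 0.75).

E55XX → F_EXX = 550 MPa.
Total weld length L_w = 630 mm. Treat welds as unit-width lines.
Polar moment about centroid: J = 2[d³/12 + d(b/2)²] = 2[315³/12 + 315×45²] = 6485000 mm³.
Direct shear f_v = P/L_w = 92.8×10³ / 630 = 147.3 N/mm (vertical).
Torsion M = P·e = 92.8×10³ × 330 = 30624000 N·mm.
Critical point at (x, y) = (45, 157.5) from centroid. f_tx = M·y/J = 743.8 N/mm; f_ty = M·x/J = 212.5 N/mm.
Resultant f_max = √[f_tx² + (f_v + f_ty)²] = √[743.8² + (147.3 + 212.5)²] = 826.2 N/mm.
Capacity per unit length: φr_n = 0.75 × 0.6 × 550 × (0.707 × 4) = 699.9 N/mm.
826.2 > 699.9 → NOT adequate.

f_max ≈ 826 N/mm; NOT adequate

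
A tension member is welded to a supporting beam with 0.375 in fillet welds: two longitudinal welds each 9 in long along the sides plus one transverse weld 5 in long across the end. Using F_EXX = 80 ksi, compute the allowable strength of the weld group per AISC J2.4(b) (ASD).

R_n/Ω ≈ 146 kips

t_e = 0.707 × 0.375 = 0.2651 in.
R_nwl = 0.6 × 80 × 0.2651 × 18 = 229.1 kips (longitudinal, 2 welds).
R_nwt = 0.6 × 80 × 0.2651 × 5 = 63.63 kips (transverse, base value).
(i) R_nwl + R_nwt = 292.7 kips; (ii) 0.85 R_nwl + 1.5 R_nwt = 290.2 kips.
R_n = max = 292.7 kips [governs: (i)]; R_n/Ω = 146.3 kips.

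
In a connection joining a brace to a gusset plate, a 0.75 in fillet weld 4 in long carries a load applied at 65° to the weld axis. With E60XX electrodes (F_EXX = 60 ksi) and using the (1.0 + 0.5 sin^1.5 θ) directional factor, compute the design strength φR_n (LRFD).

φR_n ≈ 82 kip

t_e = 0.707 × 0.75 = 0.5302 in; A_we = 0.5302 × 4 = 2.121 in².
Directional factor: 1.0 + 0.5 sin^1.5(65°) = 1.431.
F_nw = 0.6 × 60 × 1.431 = 51.53 ksi.
φR_n = 0.75 × 51.53 × 2.121 = 81.97 kip.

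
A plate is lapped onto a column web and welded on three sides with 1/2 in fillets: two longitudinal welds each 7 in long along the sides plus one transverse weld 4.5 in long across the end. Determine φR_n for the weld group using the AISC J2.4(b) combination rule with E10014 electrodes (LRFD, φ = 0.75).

φR_n ≈ 297 kips

E100XX → F_EXX = 100 ksi.
t_e = 0.707 × 0.5 = 0.3535 in.
R_nwl = 0.6 × 100 × 0.3535 × 14 = 296.9 kips (longitudinal, 2 welds).
R_nwt = 0.6 × 100 × 0.3535 × 4.5 = 95.44 kips (transverse, base value).
(i) R_nwl + R_nwt = 392.4 kips; (ii) 0.85 R_nwl + 1.5 R_nwt = 395.6 kips.
R_n = max = 395.6 kips [governs: (ii)]; φR_n = 296.7 kips.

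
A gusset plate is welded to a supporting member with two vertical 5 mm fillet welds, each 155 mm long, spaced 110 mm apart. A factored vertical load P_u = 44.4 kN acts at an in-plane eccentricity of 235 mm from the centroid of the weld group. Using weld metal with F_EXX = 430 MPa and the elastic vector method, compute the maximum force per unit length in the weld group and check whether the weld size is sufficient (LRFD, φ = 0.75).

Total weld length L_w = 310 mm. Treat welds as unit-width lines.
Polar moment about centroid: J = 2[d³/12 + d(b/2)²] = 2[155³/12 + 155×55²] = 1558000 mm³.
Direct shear f_v = P/L_w = 44.4×10³ / 310 = 143.2 N/mm (vertical).
Torsion M = P·e = 44.4×10³ × 235 = 10434000 N·mm.
Critical point at (x, y) = (55, 77.5) from centroid. f_tx = M·y/J = 518.9 N/mm; f_ty = M·x/J = 368.2 N/mm.
Resultant f_max = √[f_tx² + (f_v + f_ty)²] = √[518.9² + (143.2 + 368.2)²] = 728.6 N/mm.
Capacity per unit length: φr_n = 0.75 × 0.6 × 430 × (0.707 × 5) = 684 N/mm.
728.6 > 684 → NOT adequate.

f_max ≈ 729 N/mm; NOT adequate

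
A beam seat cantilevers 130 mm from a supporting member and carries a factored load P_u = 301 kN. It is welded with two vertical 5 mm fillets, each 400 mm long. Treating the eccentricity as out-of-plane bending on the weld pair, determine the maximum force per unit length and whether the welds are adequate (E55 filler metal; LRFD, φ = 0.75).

f_max ≈ 825 N/mm; adequate

E55XX → F_EXX = 550 MPa.
L_w = 2 × 400 = 800 mm; section modulus (unit throat) S = 2 × L²/6 = 53330 mm².
Direct shear f_v = P/L_w = 301×10³/800 = 376.2 N/mm.
Moment M = P × e = 301×10³ × 130 = 39130000 N·mm; bending f_b = M/S = 733.7 N/mm.
f_max = √(f_v² + f_b²) = √(376.2² + 733.7²) = 824.5 N/mm.
φr_n = 0.75 × 0.6 × 550 × (0.707 × 5) = 874.9 N/mm → adequate.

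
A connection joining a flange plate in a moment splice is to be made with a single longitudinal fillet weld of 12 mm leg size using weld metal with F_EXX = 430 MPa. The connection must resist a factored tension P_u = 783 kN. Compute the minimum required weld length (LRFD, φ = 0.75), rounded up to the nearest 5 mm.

L = 480 mm

Throat t_e = 0.707 × 12 = 8.484 mm.
φr_n = 0.75 × 0.6 × 430 × 8.484 × 10⁻³ = 1.642 kN/mm.
L_req = P_u / φr_n = 783 / 1.642 = 477 mm total.
Round up → use L = 480 mm.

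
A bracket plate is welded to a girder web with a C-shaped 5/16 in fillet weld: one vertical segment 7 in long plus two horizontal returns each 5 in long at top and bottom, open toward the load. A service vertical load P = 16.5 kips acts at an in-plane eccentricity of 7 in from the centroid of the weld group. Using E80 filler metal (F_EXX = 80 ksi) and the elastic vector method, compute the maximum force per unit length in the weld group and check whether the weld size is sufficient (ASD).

Total weld length L_w = 17 in. Treat welds as unit-width lines.
Centroid: x̄ = 2×5×2.5 / 17 = 1.471 in from the vertical weld.
Polar moment about centroid: J = I_x + I_y = [7³/12 + 2×5×3.5²] + [7×1.471² + 2(5³/12 + 5×1.029²)] = 197.7 in³.
Direct shear f_v = P/L_w = 16.5 / 17 = 0.9706 kip/in (vertical).
Torsion M = P·e = 16.5 × 7 = 115.5 kip·in.
Critical point at (x, y) = (3.529, 3.5) from centroid. f_tx = M·y/J = 2.045 kip/in; f_ty = M·x/J = 2.062 kip/in.
Resultant f_max = √[f_tx² + (f_v + f_ty)²] = √[2.045² + (0.9706 + 2.062)²] = 3.658 kip/in.
Capacity per unit length: r_n/Ω = (1/2.0) × 0.6 × 80 × (0.707 × 0.3125) = 5.302 kip/in.
3.658 ≤ 5.302 → adequate.

f_max ≈ 3.66 kip/in; adequate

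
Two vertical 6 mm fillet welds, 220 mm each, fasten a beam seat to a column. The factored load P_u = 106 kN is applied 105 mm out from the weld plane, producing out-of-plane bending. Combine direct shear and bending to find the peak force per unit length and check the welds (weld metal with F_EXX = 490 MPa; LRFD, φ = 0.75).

L_w = 2 × 220 = 440 mm; section modulus (unit throat) S = 2 × L²/6 = 16130 mm².
Direct shear f_v = P/L_w = 106×10³/440 = 240.9 N/mm.
Moment M = P × e = 106×10³ × 105 = 11130000 N·mm; bending f_b = M/S = 689.9 N/mm.
f_max = √(f_v² + f_b²) = √(240.9² + 689.9²) = 730.7 N/mm.
φr_n = 0.75 × 0.6 × 490 × (0.707 × 6) = 935.4 N/mm → adequate.

f_max ≈ 731 N/mm; adequate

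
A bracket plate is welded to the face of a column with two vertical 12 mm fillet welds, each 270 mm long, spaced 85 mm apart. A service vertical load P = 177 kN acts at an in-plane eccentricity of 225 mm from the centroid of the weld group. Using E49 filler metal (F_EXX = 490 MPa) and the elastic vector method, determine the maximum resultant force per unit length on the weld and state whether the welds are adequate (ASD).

f_max ≈ 1460 N/mm; NOT adequate

Total weld length L_w = 540 mm. Treat welds as unit-width lines.
Polar moment about centroid: J = 2[d³/12 + d(b/2)²] = 2[270³/12 + 270×42.5²] = 4256000 mm³.
Direct shear f_v = P/L_w = 177×10³ / 540 = 327.8 N/mm (vertical).
Torsion M = P·e = 177×10³ × 225 = 39825000 N·mm.
Critical point at (x, y) = (42.5, 135) from centroid. f_tx = M·y/J = 1263 N/mm; f_ty = M·x/J = 397.7 N/mm.
Resultant f_max = √[f_tx² + (f_v + f_ty)²] = √[1263² + (327.8 + 397.7)²] = 1457 N/mm.
Capacity per unit length: r_n/Ω = (1/2.0) × 0.6 × 490 × (0.707 × 12) = 1247 N/mm.
1457 > 1247 → NOT adequate.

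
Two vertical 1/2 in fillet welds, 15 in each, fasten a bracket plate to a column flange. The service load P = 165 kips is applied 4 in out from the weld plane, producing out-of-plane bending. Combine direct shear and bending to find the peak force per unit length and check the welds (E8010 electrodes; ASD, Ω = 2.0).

f_max ≈ 10.4 kip/in; NOT adequate

E80XX → F_EXX = 80 ksi.
L_w = 2 × 15 = 30 in; section modulus (unit throat) S = 2 × L²/6 = 75 in².
Direct shear f_v = P/L_w = 165/30 = 5.5 kip/in.
Moment M = P × e = 165 × 4 = 660 kip·in; bending f_b = M/S = 8.8 kip/in.
f_max = √(f_v² + f_b²) = √(5.5² + 8.8²) = 10.38 kip/in.
r_n/Ω = (1/2.0) × 0.6 × 80 × (0.707 × 0.5) = 8.484 kip/in → NOT adequate.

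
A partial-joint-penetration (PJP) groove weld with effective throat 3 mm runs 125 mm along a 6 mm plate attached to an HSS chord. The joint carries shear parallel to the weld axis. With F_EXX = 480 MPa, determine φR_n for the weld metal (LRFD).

φR_n ≈ 81 kN

Effective throat (given) t_e = 3 mm.
A_we = 3 × 125 = 375 mm².
F_nw = 0.6 F_EXX = 288 MPa.
φR_n = 0.75 × 288 × 375 × 10⁻³ = 81 kN.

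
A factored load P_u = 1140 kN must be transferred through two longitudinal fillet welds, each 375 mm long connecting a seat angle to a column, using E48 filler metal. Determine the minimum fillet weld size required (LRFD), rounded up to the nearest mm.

E48XX → F_EXX = 480 MPa.
Total weld length L = 750 mm.
Required throat t_e = P_u / (φ × 0.6 F_EXX × L) = 1140 / (0.75 × 0.6 × 480 × 750 × 10⁻³) = 7.037 mm.
Required leg w = t_e / 0.707 = 9.953 mm → use 10 mm.

w = 10 mm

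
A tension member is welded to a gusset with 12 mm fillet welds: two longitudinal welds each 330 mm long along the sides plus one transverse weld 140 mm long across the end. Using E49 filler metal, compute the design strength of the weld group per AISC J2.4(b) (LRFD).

φR_n ≈ 1500 kN

E49XX → F_EXX = 490 MPa.
t_e = 0.707 × 12 = 8.484 mm.
R_nwl = 0.6 × 490 × 8.484 × 660 × 10⁻³ = 1646 kN (longitudinal, 2 welds).
R_nwt = 0.6 × 490 × 8.484 × 140 × 10⁻³ = 349.2 kN (transverse, base value).
(i) R_nwl + R_nwt = 1995 kN; (ii) 0.85 R_nwl + 1.5 R_nwt = 1923 kN.
R_n = max = 1995 kN [governs: (i)]; φR_n = 1497 kN.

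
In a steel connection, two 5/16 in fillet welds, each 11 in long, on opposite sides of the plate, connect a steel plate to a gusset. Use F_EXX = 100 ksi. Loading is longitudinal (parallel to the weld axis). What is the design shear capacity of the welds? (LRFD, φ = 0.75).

Effective throat t_e = 0.707 × 0.3125 = 0.2209 in.
Total length L = 22 in; A_we = 0.2209 × 22 = 4.861 in².
F_nw = 0.6 F_EXX = 0.6 × 100 = 60 ksi.
φR_n = 0.75 × 60 × 4.861 = 218.7 kips.

φR_n ≈ 219 kips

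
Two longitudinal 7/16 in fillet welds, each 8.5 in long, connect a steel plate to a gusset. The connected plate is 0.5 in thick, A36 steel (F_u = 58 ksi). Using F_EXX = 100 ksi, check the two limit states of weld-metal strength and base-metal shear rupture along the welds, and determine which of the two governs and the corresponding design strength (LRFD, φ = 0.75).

φR_n ≈ 222 kip (base-metal shear rupture governs)

t_e = 0.707 × 0.4375 = 0.3093 in; L = 17 in.
Weld metal: φR_n = 0.75 × 0.6 × 100 × 0.3093 × 17 = 236.6 kip.
Base metal (shear rupture): φR_n = 0.75 × 0.6 × 58 × 0.5 × 17 = 221.8 kip.
Governing: base-metal shear rupture.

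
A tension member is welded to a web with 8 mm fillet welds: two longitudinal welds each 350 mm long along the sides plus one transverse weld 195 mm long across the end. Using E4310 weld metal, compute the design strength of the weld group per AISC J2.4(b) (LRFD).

E43XX → F_EXX = 430 MPa.
t_e = 0.707 × 8 = 5.656 mm.
R_nwl = 0.6 × 430 × 5.656 × 700 × 10⁻³ = 1021 kN (longitudinal, 2 welds).
R_nwt = 0.6 × 430 × 5.656 × 195 × 10⁻³ = 284.6 kN (transverse, base value).
(i) R_nwl + R_nwt = 1306 kN; (ii) 0.85 R_nwl + 1.5 R_nwt = 1295 kN.
R_n = max = 1306 kN [governs: (i)]; φR_n = 979.5 kN.

φR_n ≈ 980 kN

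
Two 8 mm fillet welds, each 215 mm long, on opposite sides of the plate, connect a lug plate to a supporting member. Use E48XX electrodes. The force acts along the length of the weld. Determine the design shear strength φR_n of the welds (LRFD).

φR_n ≈ 525 kN

E48XX → F_EXX = 480 MPa.
Effective throat t_e = 0.707 × 8 = 5.656 mm.
Total length L = 430 mm; A_we = 5.656 × 430 = 2432 mm².
F_nw = 0.6 F_EXX = 0.6 × 480 = 288 MPa.
φR_n = 0.75 × 288 × 2432 × 10⁻³ = 525.3 kN.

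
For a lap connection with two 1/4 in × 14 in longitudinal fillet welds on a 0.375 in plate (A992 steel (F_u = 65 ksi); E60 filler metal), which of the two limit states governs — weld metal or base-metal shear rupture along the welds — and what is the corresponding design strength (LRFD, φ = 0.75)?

E60XX → F_EXX = 60 ksi.
t_e = 0.707 × 0.25 = 0.1767 in; L = 28 in.
Weld metal: φR_n = 0.75 × 0.6 × 60 × 0.1767 × 28 = 133.6 kips.
Base metal (shear rupture): φR_n = 0.75 × 0.6 × 65 × 0.375 × 28 = 307.1 kips.
Governing: weld metal.

φR_n ≈ 134 kips (weld metal governs)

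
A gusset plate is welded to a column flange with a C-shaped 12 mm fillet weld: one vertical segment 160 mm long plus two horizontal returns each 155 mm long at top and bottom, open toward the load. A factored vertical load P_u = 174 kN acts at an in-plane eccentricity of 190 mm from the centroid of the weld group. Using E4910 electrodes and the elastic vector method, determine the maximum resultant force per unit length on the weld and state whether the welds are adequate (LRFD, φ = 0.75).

f_max ≈ 1520 N/mm; adequate

E49XX → F_EXX = 490 MPa.
Total weld length L_w = 470 mm. Treat welds as unit-width lines.
Centroid: x̄ = 2×155×77.5 / 470 = 51.12 mm from the vertical weld.
Polar moment about centroid: J = I_x + I_y = [160³/12 + 2×155×80²] + [160×51.12² + 2(155³/12 + 155×26.38²)] = 3580000 mm³.
Direct shear f_v = P/L_w = 174×10³ / 470 = 370.2 N/mm (vertical).
Torsion M = P·e = 174×10³ × 190 = 33060000 N·mm.
Critical point at (x, y) = (103.9, 80) from centroid. f_tx = M·y/J = 738.8 N/mm; f_ty = M·x/J = 959.4 N/mm.
Resultant f_max = √[f_tx² + (f_v + f_ty)²] = √[738.8² + (370.2 + 959.4)²] = 1521 N/mm.
Capacity per unit length: φr_n = 0.75 × 0.6 × 490 × (0.707 × 12) = 1871 N/mm.
1521 ≤ 1871 → adequate.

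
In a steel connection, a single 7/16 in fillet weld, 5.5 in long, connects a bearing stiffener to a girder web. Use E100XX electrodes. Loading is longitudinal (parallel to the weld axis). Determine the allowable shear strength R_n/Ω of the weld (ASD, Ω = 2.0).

R_n/Ω ≈ 51 kip

E100XX → F_EXX = 100 ksi.
Effective throat t_e = 0.707 × 0.4375 = 0.3093 in.
Total length L = 5.5 in; A_we = 0.3093 × 5.5 = 1.701 in².
F_nw = 0.6 F_EXX = 0.6 × 100 = 60 ksi.
R_n = 60 × 1.701 = 102.1 kip; R_n/Ω = 102.1/2.0 = 51.04 kip.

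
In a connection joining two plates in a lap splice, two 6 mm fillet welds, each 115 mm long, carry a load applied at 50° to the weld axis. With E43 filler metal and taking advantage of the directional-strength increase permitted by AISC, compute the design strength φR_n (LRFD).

E43XX → F_EXX = 430 MPa.
t_e = 0.707 × 6 = 4.242 mm; A_we = 4.242 × 230 = 975.7 mm².
Directional factor: 1.0 + 0.5 sin^1.5(50°) = 1.335.
F_nw = 0.6 × 430 × 1.335 = 344.5 MPa.
φR_n = 0.75 × 344.5 × 975.7 × 10⁻³ = 252.1 kN.

φR_n ≈ 252 kN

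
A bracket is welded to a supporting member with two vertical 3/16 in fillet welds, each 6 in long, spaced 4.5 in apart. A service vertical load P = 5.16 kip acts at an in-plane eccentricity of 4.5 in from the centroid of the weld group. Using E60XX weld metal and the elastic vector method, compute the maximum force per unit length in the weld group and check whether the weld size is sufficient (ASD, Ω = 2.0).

E60XX → F_EXX = 60 ksi.
Total weld length L_w = 12 in. Treat welds as unit-width lines.
Polar moment about centroid: J = 2[d³/12 + d(b/2)²] = 2[6³/12 + 6×2.25²] = 96.75 in³.
Direct shear f_v = P/L_w = 5.16 / 12 = 0.43 kip/in (vertical).
Torsion M = P·e = 5.16 × 4.5 = 23.22 kip·in.
Critical point at (x, y) = (2.25, 3) from centroid. f_tx = M·y/J = 0.72 kip/in; f_ty = M·x/J = 0.54 kip/in.
Resultant f_max = √[f_tx² + (f_v + f_ty)²] = √[0.72² + (0.43 + 0.54)²] = 1.208 kip/in.
Capacity per unit length: r_n/Ω = (1/2.0) × 0.6 × 60 × (0.707 × 0.1875) = 2.386 kip/in.
1.208 ≤ 2.386 → adequate.

f_max ≈ 1.21 kip/in; adequate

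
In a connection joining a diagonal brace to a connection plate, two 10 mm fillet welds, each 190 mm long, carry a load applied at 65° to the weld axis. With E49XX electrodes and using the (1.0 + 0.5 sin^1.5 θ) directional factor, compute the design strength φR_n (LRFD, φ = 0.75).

E49XX → F_EXX = 490 MPa.
t_e = 0.707 × 10 = 7.07 mm; A_we = 7.07 × 380 = 2687 mm².
Directional factor: 1.0 + 0.5 sin^1.5(65°) = 1.431.
F_nw = 0.6 × 490 × 1.431 = 420.8 MPa.
φR_n = 0.75 × 420.8 × 2687 × 10⁻³ = 848 kN.

φR_n ≈ 848 kN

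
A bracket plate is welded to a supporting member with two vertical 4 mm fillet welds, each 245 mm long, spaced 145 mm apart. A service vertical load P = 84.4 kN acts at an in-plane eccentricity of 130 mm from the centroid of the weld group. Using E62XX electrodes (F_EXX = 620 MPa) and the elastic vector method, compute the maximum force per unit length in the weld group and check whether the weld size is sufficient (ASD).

f_max ≈ 425 N/mm; adequate

Total weld length L_w = 490 mm. Treat welds as unit-width lines.
Polar moment about centroid: J = 2[d³/12 + d(b/2)²] = 2[245³/12 + 245×72.5²] = 5027000 mm³.
Direct shear f_v = P/L_w = 84.4×10³ / 490 = 172.2 N/mm (vertical).
Torsion M = P·e = 84.4×10³ × 130 = 10972000 N·mm.
Critical point at (x, y) = (72.5, 122.5) from centroid. f_tx = M·y/J = 267.4 N/mm; f_ty = M·x/J = 158.3 N/mm.
Resultant f_max = √[f_tx² + (f_v + f_ty)²] = √[267.4² + (172.2 + 158.3)²] = 425.1 N/mm.
Capacity per unit length: r_n/Ω = (1/2.0) × 0.6 × 620 × (0.707 × 4) = 526 N/mm.
425.1 ≤ 526 → adequate.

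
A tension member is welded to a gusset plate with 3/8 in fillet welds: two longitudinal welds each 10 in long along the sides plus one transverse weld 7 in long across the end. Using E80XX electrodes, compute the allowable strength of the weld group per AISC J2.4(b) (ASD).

E80XX → F_EXX = 80 ksi.
t_e = 0.707 × 0.375 = 0.2651 in.
R_nwl = 0.6 × 80 × 0.2651 × 20 = 254.5 kip (longitudinal, 2 welds).
R_nwt = 0.6 × 80 × 0.2651 × 7 = 89.08 kip (transverse, base value).
(i) R_nwl + R_nwt = 343.6 kip; (ii) 0.85 R_nwl + 1.5 R_nwt = 350 kip.
R_n = max = 350 kip [governs: (ii)]; R_n/Ω = 175 kip.

R_n/Ω ≈ 175 kip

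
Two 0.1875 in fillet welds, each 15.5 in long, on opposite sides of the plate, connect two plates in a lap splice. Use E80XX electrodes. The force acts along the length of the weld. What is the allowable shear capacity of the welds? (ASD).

E80XX → F_EXX = 80 ksi.
Effective throat t_e = 0.707 × 0.1875 = 0.1326 in.
Total length L = 31 in; A_we = 0.1326 × 31 = 4.109 in².
F_nw = 0.6 F_EXX = 0.6 × 80 = 48 ksi.
R_n = 48 × 4.109 = 197.3 kip; R_n/Ω = 197.3/2.0 = 98.63 kip.

R_n/Ω ≈ 98.6 kip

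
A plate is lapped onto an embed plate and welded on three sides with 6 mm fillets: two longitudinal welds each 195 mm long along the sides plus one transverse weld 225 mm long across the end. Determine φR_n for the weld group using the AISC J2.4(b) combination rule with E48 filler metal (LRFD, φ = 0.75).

φR_n ≈ 613 kN

E48XX → F_EXX = 480 MPa.
t_e = 0.707 × 6 = 4.242 mm.
R_nwl = 0.6 × 480 × 4.242 × 390 × 10⁻³ = 476.5 kN (longitudinal, 2 welds).
R_nwt = 0.6 × 480 × 4.242 × 225 × 10⁻³ = 274.9 kN (transverse, base value).
(i) R_nwl + R_nwt = 751.3 kN; (ii) 0.85 R_nwl + 1.5 R_nwt = 817.3 kN.
R_n = max = 817.3 kN [governs: (ii)]; φR_n = 613 kN.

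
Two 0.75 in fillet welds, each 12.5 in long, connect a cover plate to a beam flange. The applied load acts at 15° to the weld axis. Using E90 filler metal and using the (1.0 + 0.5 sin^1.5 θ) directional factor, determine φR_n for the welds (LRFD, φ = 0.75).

E90XX → F_EXX = 90 ksi.
t_e = 0.707 × 0.75 = 0.5302 in; A_we = 0.5302 × 25 = 13.26 in².
Directional factor: 1.0 + 0.5 sin^1.5(15°) = 1.066.
F_nw = 0.6 × 90 × 1.066 = 57.56 ksi.
φR_n = 0.75 × 57.56 × 13.26 = 572.2 kips.

φR_n ≈ 572 kips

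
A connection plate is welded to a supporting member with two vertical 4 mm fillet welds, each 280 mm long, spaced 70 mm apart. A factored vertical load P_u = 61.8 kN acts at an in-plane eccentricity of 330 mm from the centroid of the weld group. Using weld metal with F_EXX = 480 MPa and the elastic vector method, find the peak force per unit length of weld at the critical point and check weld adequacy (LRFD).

Total weld length L_w = 560 mm. Treat welds as unit-width lines.
Polar moment about centroid: J = 2[d³/12 + d(b/2)²] = 2[280³/12 + 280×35²] = 4345000 mm³.
Direct shear f_v = P/L_w = 61.8×10³ / 560 = 110.4 N/mm (vertical).
Torsion M = P·e = 61.8×10³ × 330 = 20394000 N·mm.
Critical point at (x, y) = (35, 140) from centroid. f_tx = M·y/J = 657.2 N/mm; f_ty = M·x/J = 164.3 N/mm.
Resultant f_max = √[f_tx² + (f_v + f_ty)²] = √[657.2² + (110.4 + 164.3)²] = 712.2 N/mm.
Capacity per unit length: φr_n = 0.75 × 0.6 × 480 × (0.707 × 4) = 610.8 N/mm.
712.2 > 610.8 → NOT adequate.

f_max ≈ 712 N/mm; NOT adequate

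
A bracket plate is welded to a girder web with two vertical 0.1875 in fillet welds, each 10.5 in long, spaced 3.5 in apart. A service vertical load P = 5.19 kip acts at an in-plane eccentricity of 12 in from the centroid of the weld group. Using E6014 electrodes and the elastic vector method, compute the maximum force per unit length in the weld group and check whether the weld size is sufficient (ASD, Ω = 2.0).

f_max ≈ 1.44 kip/in; adequate

E60XX → F_EXX = 60 ksi.
Total weld length L_w = 21 in. Treat welds as unit-width lines.
Polar moment about centroid: J = 2[d³/12 + d(b/2)²] = 2[10.5³/12 + 10.5×1.75²] = 257.2 in³.
Direct shear f_v = P/L_w = 5.19 / 21 = 0.2471 kip/in (vertical).
Torsion M = P·e = 5.19 × 12 = 62.28 kip·in.
Critical point at (x, y) = (1.75, 5.25) from centroid. f_tx = M·y/J = 1.271 kip/in; f_ty = M·x/J = 0.4237 kip/in.
Resultant f_max = √[f_tx² + (f_v + f_ty)²] = √[1.271² + (0.2471 + 0.4237)²] = 1.437 kip/in.
Capacity per unit length: r_n/Ω = (1/2.0) × 0.6 × 60 × (0.707 × 0.1875) = 2.386 kip/in.
1.437 ≤ 2.386 → adequate.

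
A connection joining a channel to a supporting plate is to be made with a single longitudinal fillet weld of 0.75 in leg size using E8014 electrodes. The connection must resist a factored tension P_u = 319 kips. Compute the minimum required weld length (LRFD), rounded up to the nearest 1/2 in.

L = 17 in

E80XX → F_EXX = 80 ksi.
Throat t_e = 0.707 × 0.75 = 0.5302 in.
φr_n = 0.75 × 0.6 × 80 × 0.5302 = 19.09 kips/in.
L_req = P_u / φr_n = 319 / 19.09 = 16.71 in total.
Round up → use L = 17 in.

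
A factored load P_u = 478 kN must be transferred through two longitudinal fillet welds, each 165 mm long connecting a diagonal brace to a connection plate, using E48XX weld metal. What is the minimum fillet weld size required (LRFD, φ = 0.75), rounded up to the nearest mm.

w = 10 mm

E48XX → F_EXX = 480 MPa.
Total weld length L = 330 mm.
Required throat t_e = P_u / (φ × 0.6 F_EXX × L) = 478 / (0.75 × 0.6 × 480 × 330 × 10⁻³) = 6.706 mm.
Required leg w = t_e / 0.707 = 9.485 mm → use 10 mm.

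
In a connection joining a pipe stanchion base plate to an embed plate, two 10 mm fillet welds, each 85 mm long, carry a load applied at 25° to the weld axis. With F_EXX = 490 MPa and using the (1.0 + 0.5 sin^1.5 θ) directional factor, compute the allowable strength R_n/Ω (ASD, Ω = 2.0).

R_n/Ω ≈ 201 kN

t_e = 0.707 × 10 = 7.07 mm; A_we = 7.07 × 170 = 1202 mm².
Directional factor: 1.0 + 0.5 sin^1.5(25°) = 1.137.
F_nw = 0.6 × 490 × 1.137 = 334.4 MPa.
R_n/Ω = (334.4 × 1202) / 2.0 × 10⁻³ = 200.9 kN.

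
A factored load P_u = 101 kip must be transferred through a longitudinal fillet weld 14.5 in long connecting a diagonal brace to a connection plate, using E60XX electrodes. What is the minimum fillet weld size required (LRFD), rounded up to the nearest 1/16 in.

w = 3/8 in

E60XX → F_EXX = 60 ksi.
Total weld length L = 14.5 in.
Required throat t_e = P_u / (φ × 0.6 F_EXX × L) = 101 / (0.75 × 0.6 × 60 × 14.5) = 0.258 in.
Required leg w = t_e / 0.707 = 0.3649 in → use 3/8 in.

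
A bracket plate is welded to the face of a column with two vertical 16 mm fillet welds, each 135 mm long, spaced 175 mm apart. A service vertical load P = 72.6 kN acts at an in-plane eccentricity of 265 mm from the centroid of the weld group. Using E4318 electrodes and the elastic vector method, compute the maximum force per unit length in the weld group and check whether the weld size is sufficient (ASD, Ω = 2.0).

E43XX → F_EXX = 430 MPa.
Total weld length L_w = 270 mm. Treat welds as unit-width lines.
Polar moment about centroid: J = 2[d³/12 + d(b/2)²] = 2[135³/12 + 135×87.5²] = 2477000 mm³.
Direct shear f_v = P/L_w = 72.6×10³ / 270 = 268.9 N/mm (vertical).
Torsion M = P·e = 72.6×10³ × 265 = 19239000 N·mm.
Critical point at (x, y) = (87.5, 67.5) from centroid. f_tx = M·y/J = 524.2 N/mm; f_ty = M·x/J = 679.5 N/mm.
Resultant f_max = √[f_tx² + (f_v + f_ty)²] = √[524.2² + (268.9 + 679.5)²] = 1084 N/mm.
Capacity per unit length: r_n/Ω = (1/2.0) × 0.6 × 430 × (0.707 × 16) = 1459 N/mm.
1084 ≤ 1459 → adequate.

f_max ≈ 1080 N/mm; adequate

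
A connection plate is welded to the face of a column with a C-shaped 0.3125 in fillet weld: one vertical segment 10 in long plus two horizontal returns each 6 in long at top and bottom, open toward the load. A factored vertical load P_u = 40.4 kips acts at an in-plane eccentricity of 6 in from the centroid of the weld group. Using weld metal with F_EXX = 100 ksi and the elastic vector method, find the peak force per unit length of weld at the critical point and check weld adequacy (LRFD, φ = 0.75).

f_max ≈ 4.84 kip/in; adequate

Total weld length L_w = 22 in. Treat welds as unit-width lines.
Centroid: x̄ = 2×6×3 / 22 = 1.636 in from the vertical weld.
Polar moment about centroid: J = I_x + I_y = [10³/12 + 2×6×5²] + [10×1.636² + 2(6³/12 + 6×1.364²)] = 468.4 in³.
Direct shear f_v = P/L_w = 40.4 / 22 = 1.836 kip/in (vertical).
Torsion M = P·e = 40.4 × 6 = 242.4 kip·in.
Critical point at (x, y) = (4.364, 5) from centroid. f_tx = M·y/J = 2.587 kip/in; f_ty = M·x/J = 2.258 kip/in.
Resultant f_max = √[f_tx² + (f_v + f_ty)²] = √[2.587² + (1.836 + 2.258)²] = 4.843 kip/in.
Capacity per unit length: φr_n = 0.75 × 0.6 × 100 × (0.707 × 0.3125) = 9.942 kip/in.
4.843 ≤ 9.942 → adequate.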